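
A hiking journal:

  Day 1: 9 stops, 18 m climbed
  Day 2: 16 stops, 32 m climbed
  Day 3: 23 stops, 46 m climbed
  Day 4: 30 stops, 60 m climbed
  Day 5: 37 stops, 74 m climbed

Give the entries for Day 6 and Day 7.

44 stops, 88 m climbed; 51 stops, 102 m climbed

Stops — +7 each step: 9, 16, 23, 30, 37 → 44 → 51.
M climbed: always 2 × the stops, so 18, 32, 46, 60, 74 → 88 → 102.
Putting the parts together: 44 stops, 88 m climbed and then 51 stops, 102 m climbed.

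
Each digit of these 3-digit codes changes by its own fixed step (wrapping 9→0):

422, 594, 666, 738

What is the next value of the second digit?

Second digit: −3 each step, mod 10, so 2, 9, 6, 3 → 0.

0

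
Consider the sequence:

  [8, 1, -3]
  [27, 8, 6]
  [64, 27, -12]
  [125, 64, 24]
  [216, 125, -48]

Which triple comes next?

First component: perfect cubes: 2³, 3³, 4³, …; 8, 27, 64, 125, 216 → 343.
For the second component, perfect cubes: 1³, 2³, 3³, …: 1, 8, 27, 64, 125 → 216.
Third component — ×(-2) each step: -3, 6, -12, 24, -48 → 96.
Putting it together: [343, 216, 96].

[343, 216, 96]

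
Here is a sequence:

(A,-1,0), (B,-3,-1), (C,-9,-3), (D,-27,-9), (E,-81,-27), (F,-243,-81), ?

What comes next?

Letter: letters move forward 1 place in the alphabet; A, B, C, D, E, F → G.
For the second slot, ×3 each step: -1, -3, -9, -27, -81, -243 → -729.
Third slot: always the previous value of the second slot, so 0, -1, -3, -9, -27, -81 → -243.
Combining the parts gives (G,-729,-243).

(G,-729,-243)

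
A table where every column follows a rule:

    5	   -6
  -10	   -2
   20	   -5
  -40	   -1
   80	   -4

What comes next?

First component goes 5, -10, 20, -40, 80 → -160 (×(-2) each step).
For the second component, alternating steps +4, −3, +4, −3, …: -6, -2, -5, -1, -4 → 0.
Putting it together: -160  0.

-160  0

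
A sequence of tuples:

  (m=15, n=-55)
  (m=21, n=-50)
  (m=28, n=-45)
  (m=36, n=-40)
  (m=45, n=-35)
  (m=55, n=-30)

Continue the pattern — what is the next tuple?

M: differences are 6, 7, 8, … (increasing by 1 each time), so 15, 21, 28, 36, 45, 55 → 66.
N: +5 each step; -55, -50, -45, -40, -35, -30 → -25.
Putting it together: (m=66, n=-25).

(m=66, n=-25)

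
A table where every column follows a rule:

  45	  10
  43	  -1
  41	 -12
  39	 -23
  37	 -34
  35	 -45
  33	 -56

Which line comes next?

First component goes 45, 43, 41, 39, 37, 35, 33 → 31 (−2 each step).
Second component goes 10, -1, -12, -23, -34, -45, -56 → -67 (−11 each step).
Combining the parts gives 31  -67.

31  -67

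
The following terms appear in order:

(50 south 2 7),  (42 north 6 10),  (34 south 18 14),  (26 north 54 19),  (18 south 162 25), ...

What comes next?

(10 north 486 32)

First entry — −8 each step: 50, 42, 34, 26, 18 → 10.
Direction: south, north, south, north, south → north (alternates south ↔ north).
Third entry goes 2, 6, 18, 54, 162 → 486 (×3 each step).
Fourth entry: 7, 10, 14, 19, 25 → 32 (differences are 3, 4, 5, … (increasing by 1 each time)).
Combining the parts gives (10 north 486 32).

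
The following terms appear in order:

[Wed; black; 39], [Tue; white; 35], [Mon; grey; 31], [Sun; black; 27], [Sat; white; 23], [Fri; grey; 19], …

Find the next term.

[Thu; black; 15]

Day: runs backward through the weekdays Mon→Sun, so Wed, Tue, Mon, Sun, Sat, Fri → Thu.
Shade: black, white, grey, black, white, grey → black (repeats black → white → grey).
For the third slot, −4 each step: 39, 35, 31, 27, 23, 19 → 15.
So the next term is [Thu; black; 15].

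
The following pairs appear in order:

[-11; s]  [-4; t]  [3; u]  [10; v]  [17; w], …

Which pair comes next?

[24; x]

For the first coordinate, +7 each step: -11, -4, 3, 10, 17 → 24.
For the letter, letters move forward 1 place in the alphabet: s, t, u, v, w → x.
So the next pair is [24; x].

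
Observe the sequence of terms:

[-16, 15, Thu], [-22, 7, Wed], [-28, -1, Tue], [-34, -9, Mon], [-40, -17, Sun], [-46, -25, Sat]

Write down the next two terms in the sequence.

[-52, -33, Fri], [-58, -41, Thu]

First entry: −6 each step, so -16, -22, -28, -34, -40, -46 → -52 → -58.
Second entry: −8 each step, so 15, 7, -1, -9, -17, -25 → -33 → -41.
Day: runs backward through the weekdays Mon→Sun; Thu, Wed, Tue, Mon, Sun, Sat → Fri → Thu.
Putting the parts together: [-52, -33, Fri] and then [-58, -41, Thu].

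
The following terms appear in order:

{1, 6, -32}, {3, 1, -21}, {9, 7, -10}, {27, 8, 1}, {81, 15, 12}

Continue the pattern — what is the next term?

First coordinate: 1, 3, 9, 27, 81 → 243 (×3 each step).
Second coordinate: each term is the sum of the two before it, so 6, 1, 7, 8, 15 → 23.
Third coordinate — +11 each step: -32, -21, -10, 1, 12 → 23.
Putting it together: {243, 23, 23}.

{243, 23, 23}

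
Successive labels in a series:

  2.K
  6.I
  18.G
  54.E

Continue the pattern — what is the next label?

162.C

First component: 2, 6, 18, 54 → 162 (×3 each step).
Letter — letters move back 2 places in the alphabet: K, I, G, E → C.
So the next label is 162.C.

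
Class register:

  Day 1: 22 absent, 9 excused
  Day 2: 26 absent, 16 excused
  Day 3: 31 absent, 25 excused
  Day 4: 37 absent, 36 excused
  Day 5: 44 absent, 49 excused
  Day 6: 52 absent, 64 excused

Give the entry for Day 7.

61 absent, 81 excused

Absent: differences are 4, 5, 6, … (increasing by 1 each time); 22, 26, 31, 37, 44, 52 → 61.
Excused: 9, 16, 25, 36, 49, 64 → 81 (perfect squares: 3², 4², 5², …).
Combining the parts gives 61 absent, 81 excused.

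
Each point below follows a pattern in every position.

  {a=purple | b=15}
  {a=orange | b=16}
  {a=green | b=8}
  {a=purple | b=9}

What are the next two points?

For the a, repeats purple → orange → green: purple, orange, green, purple → orange → green.
B goes 15, 16, 8, 9 → 1 → 2 (alternating steps +1, −8, +1, −8, …).
Putting the parts together: {a=orange | b=1} and then {a=green | b=2}.

{a=orange | b=1}, {a=green | b=2}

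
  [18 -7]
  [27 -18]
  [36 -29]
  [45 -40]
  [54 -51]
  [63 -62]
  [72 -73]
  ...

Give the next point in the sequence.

[81 -84]

First part: 18, 27, 36, 45, 54, 63, 72 → 81 (+9 each step).
Second part: −11 each step; -7, -18, -29, -40, -51, -62, -73 → -84.
Combining the parts gives [81 -84].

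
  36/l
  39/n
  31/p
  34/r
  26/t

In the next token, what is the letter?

Letter — letters move forward 2 places in the alphabet: l, n, p, r, t → v.

v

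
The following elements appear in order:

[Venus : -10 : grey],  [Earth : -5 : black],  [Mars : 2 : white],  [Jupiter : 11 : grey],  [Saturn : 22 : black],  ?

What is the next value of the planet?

Uranus

Planet — runs through the planets Mercury→Neptune: Venus, Earth, Mars, Jupiter, Saturn → Uranus.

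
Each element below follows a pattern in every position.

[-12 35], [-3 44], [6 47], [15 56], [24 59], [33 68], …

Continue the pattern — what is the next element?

[42 71]

First component: +9 each step, so -12, -3, 6, 15, 24, 33 → 42.
For the second component, alternating steps +9, +3, +9, +3, …: 35, 44, 47, 56, 59, 68 → 71.
Putting it together: [42 71].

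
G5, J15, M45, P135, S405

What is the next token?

V1215

Letter: G, J, M, P, S → V (letters move forward 3 places in the alphabet).
Second component goes 5, 15, 45, 135, 405 → 1215 (×3 each step).
Combining the parts gives V1215.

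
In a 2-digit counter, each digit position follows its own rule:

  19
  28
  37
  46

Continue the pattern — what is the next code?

55

For the first digit, +1 each step, mod 10: 1, 2, 3, 4 → 5.
Second digit: 9, 8, 7, 6 → 5 (−1 each step, mod 10).
Putting it together: 55.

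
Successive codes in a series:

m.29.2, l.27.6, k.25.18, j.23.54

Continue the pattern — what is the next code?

i.21.162

Letter: letters move back 1 place in the alphabet; m, l, k, j → i.
Second component: −2 each step; 29, 27, 25, 23 → 21.
Third component: ×3 each step; 2, 6, 18, 54 → 162.
So the next code is i.21.162.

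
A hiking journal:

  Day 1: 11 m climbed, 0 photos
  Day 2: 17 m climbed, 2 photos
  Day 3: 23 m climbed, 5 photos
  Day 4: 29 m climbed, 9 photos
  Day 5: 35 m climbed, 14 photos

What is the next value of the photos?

Photos: 0, 2, 5, 9, 14 → 20 (differences are 2, 3, 4, … (increasing by 1 each time)).

20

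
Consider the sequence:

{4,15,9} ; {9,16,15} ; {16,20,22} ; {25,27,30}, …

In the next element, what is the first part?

36

For the first part, differences are 5, 7, 9, … (increasing by 2 each time): 4, 9, 16, 25 → 36.
Second part: 15, 16, 20, 27 → 37 (differences are 1, 4, 7, … (increasing by 3 each time)).
Third part: 9, 15, 22, 30 → 39 (differences are 6, 7, 8, … (increasing by 1 each time)).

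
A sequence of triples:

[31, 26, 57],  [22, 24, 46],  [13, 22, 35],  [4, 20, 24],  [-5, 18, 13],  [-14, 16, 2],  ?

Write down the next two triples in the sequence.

[-23, 14, -9], [-32, 12, -20]

First entry: −9 each step, so 31, 22, 13, 4, -5, -14 → -23 → -32.
Second entry goes 26, 24, 22, 20, 18, 16 → 14 → 12 (−2 each step).
Third entry: 57, 46, 35, 24, 13, 2 → -9 → -20 (−11 each step).
Putting the parts together: [-23, 14, -9] and then [-32, 12, -20].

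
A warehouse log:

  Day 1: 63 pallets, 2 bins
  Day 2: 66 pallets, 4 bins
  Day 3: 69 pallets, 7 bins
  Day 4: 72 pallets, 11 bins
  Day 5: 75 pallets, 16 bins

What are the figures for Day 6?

78 pallets, 22 bins

For the pallets, +3 each step: 63, 66, 69, 72, 75 → 78.
Bins goes 2, 4, 7, 11, 16 → 22 (differences are 2, 3, 4, … (increasing by 1 each time)).
Putting it together: 78 pallets, 22 bins.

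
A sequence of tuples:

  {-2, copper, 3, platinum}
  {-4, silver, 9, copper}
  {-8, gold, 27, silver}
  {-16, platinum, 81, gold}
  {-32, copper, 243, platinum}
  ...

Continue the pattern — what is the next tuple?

{-64, silver, 729, copper}

First value: ×2 each step, so -2, -4, -8, -16, -32 → -64.
First metal goes copper, silver, gold, platinum, copper → silver (repeats copper → silver → gold → platinum).
Third value: 3, 9, 27, 81, 243 → 729 (×3 each step).
Second metal goes platinum, copper, silver, gold, platinum → copper (repeats platinum → copper → silver → gold).
Putting it together: {-64, silver, 729, copper}.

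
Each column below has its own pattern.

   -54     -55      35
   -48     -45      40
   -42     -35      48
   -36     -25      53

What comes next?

First component: -54, -48, -42, -36 → -30 (+6 each step).
Second component: +10 each step; -55, -45, -35, -25 → -15.
Third component goes 35, 40, 48, 53 → 61 (alternating steps +5, +8, +5, +8, …).
Putting it together: -30  -15  61.

-30  -15  61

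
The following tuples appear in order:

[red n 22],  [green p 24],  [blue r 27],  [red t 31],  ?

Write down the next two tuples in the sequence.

[green v 36], [blue x 42]

Colour — repeats red → green → blue: red, green, blue, red → green → blue.
Letter: n, p, r, t → v → x (letters move forward 2 places in the alphabet).
Third component goes 22, 24, 27, 31 → 36 → 42 (differences are 2, 3, 4, … (increasing by 1 each time)).
Putting the parts together: [green v 36] and then [blue x 42].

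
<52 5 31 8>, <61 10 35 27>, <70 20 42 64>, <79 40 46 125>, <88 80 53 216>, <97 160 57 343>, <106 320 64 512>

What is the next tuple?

<115 640 68 729>

For the first component, +9 each step: 52, 61, 70, 79, 88, 97, 106 → 115.
Second component goes 5, 10, 20, 40, 80, 160, 320 → 640 (×2 each step).
For the third component, alternating steps +4, +7, +4, +7, …: 31, 35, 42, 46, 53, 57, 64 → 68.
Fourth component: perfect cubes: 2³, 3³, 4³, …; 8, 27, 64, 125, 216, 343, 512 → 729.
Combining the parts gives <115 640 68 729>.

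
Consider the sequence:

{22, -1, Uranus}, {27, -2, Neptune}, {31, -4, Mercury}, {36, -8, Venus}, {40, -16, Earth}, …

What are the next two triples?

For the first component, alternating steps +5, +4, +5, +4, …: 22, 27, 31, 36, 40 → 45 → 49.
Second component: -1, -2, -4, -8, -16 → -32 → -64 (×2 each step).
For the planet, runs through the planets Mercury→Neptune: Uranus, Neptune, Mercury, Venus, Earth → Mars → Jupiter.
Putting the parts together: {45, -32, Mars} and then {49, -64, Jupiter}.

{45, -32, Mars}, {49, -64, Jupiter}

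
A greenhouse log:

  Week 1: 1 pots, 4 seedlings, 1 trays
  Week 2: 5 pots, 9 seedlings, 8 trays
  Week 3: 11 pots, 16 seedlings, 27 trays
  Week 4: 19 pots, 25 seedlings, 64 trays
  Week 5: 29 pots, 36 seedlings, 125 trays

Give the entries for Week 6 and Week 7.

41 pots, 49 seedlings, 216 trays; 55 pots, 64 seedlings, 343 trays

Pots — differences are 4, 6, 8, … (increasing by 2 each time): 1, 5, 11, 19, 29 → 41 → 55.
For the seedlings, perfect squares: 2², 3², 4², …: 4, 9, 16, 25, 36 → 49 → 64.
For the trays, perfect cubes: 1³, 2³, 3³, …: 1, 8, 27, 64, 125 → 216 → 343.
So the next two rows are 41 pots, 49 seedlings, 216 trays and 55 pots, 64 seedlings, 343 trays.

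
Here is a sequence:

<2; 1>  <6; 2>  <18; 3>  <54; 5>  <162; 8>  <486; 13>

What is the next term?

First entry: ×3 each step; 2, 6, 18, 54, 162, 486 → 1458.
Second entry — each term is the sum of the two before it: 1, 2, 3, 5, 8, 13 → 21.
So the next term is <1458; 21>.

<1458; 21>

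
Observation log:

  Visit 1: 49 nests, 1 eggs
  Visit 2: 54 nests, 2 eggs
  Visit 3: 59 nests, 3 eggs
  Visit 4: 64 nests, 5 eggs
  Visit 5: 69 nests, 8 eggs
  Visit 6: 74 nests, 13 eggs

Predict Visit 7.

Nests: +5 each step; 49, 54, 59, 64, 69, 74 → 79.
Eggs — each term is the sum of the two before it: 1, 2, 3, 5, 8, 13 → 21.
So the next record is 79 nests, 21 eggs.

79 nests, 21 eggs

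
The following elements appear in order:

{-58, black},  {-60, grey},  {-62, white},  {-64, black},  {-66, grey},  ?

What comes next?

{-68, white}

First coordinate: −2 each step, so -58, -60, -62, -64, -66 → -68.
Shade — repeats black → grey → white: black, grey, white, black, grey → white.
Combining the parts gives {-68, white}.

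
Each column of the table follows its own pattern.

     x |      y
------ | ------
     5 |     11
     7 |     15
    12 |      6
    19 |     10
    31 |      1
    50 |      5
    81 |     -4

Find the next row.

Column x goes 5, 7, 12, 19, 31, 50, 81 → 131 (each term is the sum of the two before it).
For the column y, alternating steps +4, −9, +4, −9, …: 11, 15, 6, 10, 1, 5, -4 → 0.
So the next row is 131  0.

131  0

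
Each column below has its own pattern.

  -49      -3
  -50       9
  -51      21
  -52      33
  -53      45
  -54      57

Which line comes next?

-55  69

First component: -49, -50, -51, -52, -53, -54 → -55 (−1 each step).
Second component goes -3, 9, 21, 33, 45, 57 → 69 (+12 each step).
Combining the parts gives -55  69.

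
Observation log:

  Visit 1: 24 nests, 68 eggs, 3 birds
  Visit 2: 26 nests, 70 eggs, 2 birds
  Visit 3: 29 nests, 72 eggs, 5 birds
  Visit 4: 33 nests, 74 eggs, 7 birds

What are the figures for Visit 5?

Nests: 24, 26, 29, 33 → 38 (differences are 2, 3, 4, … (increasing by 1 each time)).
Eggs — +2 each step: 68, 70, 72, 74 → 76.
Birds: 3, 2, 5, 7 → 12 (each term is the sum of the two before it).
Combining the parts gives 38 nests, 76 eggs, 12 birds.

38 nests, 76 eggs, 12 birds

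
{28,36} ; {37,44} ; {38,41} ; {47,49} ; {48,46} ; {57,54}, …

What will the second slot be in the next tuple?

51

Second slot: alternating steps +8, −3, +8, −3, …, so 36, 44, 41, 49, 46, 54 → 51.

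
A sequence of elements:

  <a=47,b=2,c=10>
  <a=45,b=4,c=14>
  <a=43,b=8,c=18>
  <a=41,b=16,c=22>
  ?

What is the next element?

<a=39,b=32,c=26>

For the a, −2 each step: 47, 45, 43, 41 → 39.
B: 2, 4, 8, 16 → 32 (×2 each step).
C — +4 each step: 10, 14, 18, 22 → 26.
Combining the parts gives <a=39,b=32,c=26>.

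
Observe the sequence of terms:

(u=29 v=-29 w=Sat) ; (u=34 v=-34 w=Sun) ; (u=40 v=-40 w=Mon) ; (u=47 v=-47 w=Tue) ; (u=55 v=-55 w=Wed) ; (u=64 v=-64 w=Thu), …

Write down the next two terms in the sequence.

For the u, differences are 5, 6, 7, … (increasing by 1 each time): 29, 34, 40, 47, 55, 64 → 74 → 85.
V: always the negative of the u; -29, -34, -40, -47, -55, -64 → -74 → -85.
W: Sat, Sun, Mon, Tue, Wed, Thu → Fri → Sat (runs through the weekdays Mon→Sun).
So the next two terms are (u=74 v=-74 w=Fri) and (u=85 v=-85 w=Sat).

(u=74 v=-74 w=Fri), (u=85 v=-85 w=Sat)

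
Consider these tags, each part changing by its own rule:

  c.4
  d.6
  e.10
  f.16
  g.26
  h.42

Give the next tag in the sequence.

Letter: letters move forward 1 place in the alphabet, so c, d, e, f, g, h → i.
For the second component, each term is the sum of the two before it: 4, 6, 10, 16, 26, 42 → 68.
Combining the parts gives i.68.

i.68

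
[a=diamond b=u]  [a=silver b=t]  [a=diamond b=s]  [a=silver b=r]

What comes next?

[a=diamond b=q]

A: alternates diamond ↔ silver, so diamond, silver, diamond, silver → diamond.
B: letters move back 1 place in the alphabet, so u, t, s, r → q.
Putting it together: [a=diamond b=q].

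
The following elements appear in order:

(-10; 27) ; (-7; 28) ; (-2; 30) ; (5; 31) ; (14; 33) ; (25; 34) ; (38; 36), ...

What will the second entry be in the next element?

37

First entry: differences are 3, 5, 7, … (increasing by 2 each time); -10, -7, -2, 5, 14, 25, 38 → 53.
Second entry: alternating steps +1, +2, +1, +2, …, so 27, 28, 30, 31, 33, 34, 36 → 37.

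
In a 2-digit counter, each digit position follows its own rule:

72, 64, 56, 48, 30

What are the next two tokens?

For the first digit, −1 each step, mod 10: 7, 6, 5, 4, 3 → 2 → 1.
Second digit: +2 each step, mod 10; 2, 4, 6, 8, 0 → 2 → 4.
So the next two tokens are 22 and 14.

22, 14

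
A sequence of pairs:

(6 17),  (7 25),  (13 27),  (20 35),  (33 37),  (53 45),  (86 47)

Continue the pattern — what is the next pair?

(139 55)

First value — each term is the sum of the two before it: 6, 7, 13, 20, 33, 53, 86 → 139.
Second value: 17, 25, 27, 35, 37, 45, 47 → 55 (alternating steps +8, +2, +8, +2, …).
Combining the parts gives (139 55).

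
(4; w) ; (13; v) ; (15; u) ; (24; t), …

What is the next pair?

(26; s)

First entry: alternating steps +9, +2, +9, +2, …, so 4, 13, 15, 24 → 26.
Letter: letters move back 1 place in the alphabet; w, v, u, t → s.
So the next pair is (26; s).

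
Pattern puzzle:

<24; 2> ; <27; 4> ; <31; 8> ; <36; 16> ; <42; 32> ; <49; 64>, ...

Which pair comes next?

<57; 128>

First coordinate: 24, 27, 31, 36, 42, 49 → 57 (differences are 3, 4, 5, … (increasing by 1 each time)).
Second coordinate: ×2 each step, so 2, 4, 8, 16, 32, 64 → 128.
So the next pair is <57; 128>.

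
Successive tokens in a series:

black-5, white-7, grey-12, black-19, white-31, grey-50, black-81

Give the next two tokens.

Shade goes black, white, grey, black, white, grey, black → white → grey (repeats black → white → grey).
Second component goes 5, 7, 12, 19, 31, 50, 81 → 131 → 212 (each term is the sum of the two before it).
So the next two tokens are white-131 and grey-212.

white-131 then grey-212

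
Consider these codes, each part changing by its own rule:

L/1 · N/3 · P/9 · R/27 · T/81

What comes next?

Letter: letters move forward 2 places in the alphabet; L, N, P, R, T → V.
Second component: 1, 3, 9, 27, 81 → 243 (×3 each step).
Combining the parts gives V/243.

V/243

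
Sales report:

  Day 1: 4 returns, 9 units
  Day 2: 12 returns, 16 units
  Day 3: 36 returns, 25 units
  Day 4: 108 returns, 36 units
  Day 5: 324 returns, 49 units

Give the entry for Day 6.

Returns goes 4, 12, 36, 108, 324 → 972 (×3 each step).
Units goes 9, 16, 25, 36, 49 → 64 (perfect squares: 3², 4², 5², …).
So the next row is 972 returns, 64 units.

972 returns, 64 units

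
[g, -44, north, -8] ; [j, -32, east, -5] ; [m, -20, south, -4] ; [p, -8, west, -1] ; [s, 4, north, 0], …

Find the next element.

[v, 16, east, 3]

For the letter, letters move forward 3 places in the alphabet: g, j, m, p, s → v.
Second component: -44, -32, -20, -8, 4 → 16 (+12 each step).
Direction goes north, east, south, west, north → east (repeats north → east → south → west).
Fourth component — alternating steps +3, +1, +3, +1, …: -8, -5, -4, -1, 0 → 3.
So the next element is [v, 16, east, 3].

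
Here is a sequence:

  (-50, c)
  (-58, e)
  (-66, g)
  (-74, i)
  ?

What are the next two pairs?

(-82, k), (-90, m)

First value: −8 each step, so -50, -58, -66, -74 → -82 → -90.
Letter: letters move forward 2 places in the alphabet, so c, e, g, i → k → m.
So the next two pairs are (-82, k) and (-90, m).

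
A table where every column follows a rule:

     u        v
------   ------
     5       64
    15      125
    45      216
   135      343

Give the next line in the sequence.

For the column u, ×3 each step: 5, 15, 45, 135 → 405.
Column v goes 64, 125, 216, 343 → 512 (perfect cubes: 4³, 5³, 6³, …).
Putting it together: 405  512.

405  512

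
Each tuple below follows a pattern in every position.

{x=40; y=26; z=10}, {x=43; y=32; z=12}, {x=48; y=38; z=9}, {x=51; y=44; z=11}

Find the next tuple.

For the x, alternating steps +3, +5, +3, +5, …: 40, 43, 48, 51 → 56.
Y: +6 each step; 26, 32, 38, 44 → 50.
Z — alternating steps +2, −3, +2, −3, …: 10, 12, 9, 11 → 8.
Combining the parts gives {x=56; y=50; z=8}.

{x=56; y=50; z=8}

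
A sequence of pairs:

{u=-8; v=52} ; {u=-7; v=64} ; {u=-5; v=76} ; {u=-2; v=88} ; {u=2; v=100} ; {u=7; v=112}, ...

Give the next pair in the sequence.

U goes -8, -7, -5, -2, 2, 7 → 13 (differences are 1, 2, 3, … (increasing by 1 each time)).
V: +12 each step; 52, 64, 76, 88, 100, 112 → 124.
Putting it together: {u=13; v=124}.

{u=13; v=124}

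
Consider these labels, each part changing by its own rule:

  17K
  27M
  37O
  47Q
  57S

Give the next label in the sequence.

67U

First component — +10 each step: 17, 27, 37, 47, 57 → 67.
Letter goes K, M, O, Q, S → U (letters move forward 2 places in the alphabet).
So the next label is 67U.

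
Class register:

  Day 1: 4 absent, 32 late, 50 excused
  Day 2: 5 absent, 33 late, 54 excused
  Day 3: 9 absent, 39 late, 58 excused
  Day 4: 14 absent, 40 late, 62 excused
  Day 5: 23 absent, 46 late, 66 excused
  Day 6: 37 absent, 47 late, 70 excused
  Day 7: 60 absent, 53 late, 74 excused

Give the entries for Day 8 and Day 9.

97 absent, 54 late, 78 excused; 157 absent, 60 late, 82 excused

For the absent, each term is the sum of the two before it: 4, 5, 9, 14, 23, 37, 60 → 97 → 157.
Late — alternating steps +1, +6, +1, +6, …: 32, 33, 39, 40, 46, 47, 53 → 54 → 60.
Excused goes 50, 54, 58, 62, 66, 70, 74 → 78 → 82 (+4 each step).
So the next two records are 97 absent, 54 late, 78 excused and 157 absent, 60 late, 82 excused.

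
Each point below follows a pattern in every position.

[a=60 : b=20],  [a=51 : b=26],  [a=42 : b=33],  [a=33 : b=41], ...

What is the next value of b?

50

For the b, differences are 6, 7, 8, … (increasing by 1 each time): 20, 26, 33, 41 → 50.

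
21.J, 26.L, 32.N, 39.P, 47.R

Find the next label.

First component goes 21, 26, 32, 39, 47 → 56 (differences are 5, 6, 7, … (increasing by 1 each time)).
Letter — letters move forward 2 places in the alphabet: J, L, N, P, R → T.
Combining the parts gives 56.T.

56.T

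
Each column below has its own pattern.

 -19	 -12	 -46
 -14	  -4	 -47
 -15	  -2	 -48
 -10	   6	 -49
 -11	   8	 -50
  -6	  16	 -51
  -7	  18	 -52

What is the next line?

-2  26  -53

For the first component, alternating steps +5, −1, +5, −1, …: -19, -14, -15, -10, -11, -6, -7 → -2.
Second component: alternating steps +8, +2, +8, +2, …, so -12, -4, -2, 6, 8, 16, 18 → 26.
Third component: −1 each step, so -46, -47, -48, -49, -50, -51, -52 → -53.
Putting it together: -2  26  -53.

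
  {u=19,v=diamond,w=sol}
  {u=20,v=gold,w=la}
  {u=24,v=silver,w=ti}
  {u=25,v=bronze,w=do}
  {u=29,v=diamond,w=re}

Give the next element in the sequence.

U: alternating steps +1, +4, +1, +4, …, so 19, 20, 24, 25, 29 → 30.
V goes diamond, gold, silver, bronze, diamond → gold (repeats diamond → gold → silver → bronze).
For the w, runs through the solfège scale do→ti: sol, la, ti, do, re → mi.
Putting it together: {u=30,v=gold,w=mi}.

{u=30,v=gold,w=mi}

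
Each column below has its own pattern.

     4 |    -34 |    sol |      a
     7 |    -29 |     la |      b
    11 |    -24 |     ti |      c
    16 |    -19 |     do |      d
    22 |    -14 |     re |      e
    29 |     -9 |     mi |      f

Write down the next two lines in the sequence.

First component: 4, 7, 11, 16, 22, 29 → 37 → 46 (differences are 3, 4, 5, … (increasing by 1 each time)).
Second component: +5 each step, so -34, -29, -24, -19, -14, -9 → -4 → 1.
Note goes sol, la, ti, do, re, mi → fa → sol (runs through the solfège scale do→ti).
Letter: letters move forward 1 place in the alphabet; a, b, c, d, e, f → g → h.
So the next two lines are 37  -4  fa  g and 46  1  sol  h.

37  -4  fa  g; 46  1  sol  h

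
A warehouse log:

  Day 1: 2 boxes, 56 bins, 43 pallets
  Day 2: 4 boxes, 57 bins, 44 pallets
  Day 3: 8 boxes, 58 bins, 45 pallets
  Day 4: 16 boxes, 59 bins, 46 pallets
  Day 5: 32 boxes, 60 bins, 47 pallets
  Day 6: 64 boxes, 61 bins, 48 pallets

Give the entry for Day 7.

128 boxes, 62 bins, 49 pallets

Boxes: 2, 4, 8, 16, 32, 64 → 128 (×2 each step).
Bins: 56, 57, 58, 59, 60, 61 → 62 (+1 each step).
Pallets: +1 each step, so 43, 44, 45, 46, 47, 48 → 49.
Putting it together: 128 boxes, 62 bins, 49 pallets.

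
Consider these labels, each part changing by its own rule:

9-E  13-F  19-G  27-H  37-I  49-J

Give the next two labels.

63-K, 79-L

For the first component, differences are 4, 6, 8, … (increasing by 2 each time): 9, 13, 19, 27, 37, 49 → 63 → 79.
Letter: letters move forward 1 place in the alphabet, so E, F, G, H, I, J → K → L.
Putting the parts together: 63-K and then 79-L.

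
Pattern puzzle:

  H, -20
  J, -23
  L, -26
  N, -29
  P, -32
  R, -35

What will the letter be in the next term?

T

For the letter, letters move forward 2 places in the alphabet: H, J, L, N, P, R → T.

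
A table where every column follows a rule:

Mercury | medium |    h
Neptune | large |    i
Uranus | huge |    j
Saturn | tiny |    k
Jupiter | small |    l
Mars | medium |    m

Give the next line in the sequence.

Planet — runs backward through the planets Mercury→Neptune: Mercury, Neptune, Uranus, Saturn, Jupiter, Mars → Earth.
Size: repeats medium → large → huge → tiny → small; medium, large, huge, tiny, small, medium → large.
For the letter, letters move forward 1 place in the alphabet: h, i, j, k, l, m → n.
Putting it together: Earth  large  n.

Earth  large  n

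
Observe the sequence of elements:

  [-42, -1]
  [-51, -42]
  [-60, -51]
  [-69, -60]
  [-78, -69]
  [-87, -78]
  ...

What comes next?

[-96, -87]

First part: −9 each step, so -42, -51, -60, -69, -78, -87 → -96.
Second part — always the previous value of the first part: -1, -42, -51, -60, -69, -78 → -87.
So the next element is [-96, -87].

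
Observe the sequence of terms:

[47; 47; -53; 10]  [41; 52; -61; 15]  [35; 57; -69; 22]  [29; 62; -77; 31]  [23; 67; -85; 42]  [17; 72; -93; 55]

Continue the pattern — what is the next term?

[11; 77; -101; 70]

For the first coordinate, −6 each step: 47, 41, 35, 29, 23, 17 → 11.
Second coordinate: +5 each step, so 47, 52, 57, 62, 67, 72 → 77.
Third coordinate: −8 each step, so -53, -61, -69, -77, -85, -93 → -101.
Fourth coordinate: differences are 5, 7, 9, … (increasing by 2 each time); 10, 15, 22, 31, 42, 55 → 70.
So the next term is [11; 77; -101; 70].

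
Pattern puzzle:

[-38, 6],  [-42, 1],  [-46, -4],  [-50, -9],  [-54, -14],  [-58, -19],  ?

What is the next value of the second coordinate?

Second coordinate goes 6, 1, -4, -9, -14, -19 → -24 (−5 each step).

-24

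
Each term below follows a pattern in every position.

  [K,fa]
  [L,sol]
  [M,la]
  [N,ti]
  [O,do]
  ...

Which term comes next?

[P,re]

Letter goes K, L, M, N, O → P (letters move forward 1 place in the alphabet).
Note: fa, sol, la, ti, do → re (runs through the solfège scale do→ti).
So the next term is [P,re].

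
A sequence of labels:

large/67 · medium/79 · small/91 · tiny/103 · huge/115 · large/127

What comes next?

medium/139

Size: large, medium, small, tiny, huge, large → medium (repeats large → medium → small → tiny → huge).
For the second component, +12 each step: 67, 79, 91, 103, 115, 127 → 139.
So the next label is medium/139.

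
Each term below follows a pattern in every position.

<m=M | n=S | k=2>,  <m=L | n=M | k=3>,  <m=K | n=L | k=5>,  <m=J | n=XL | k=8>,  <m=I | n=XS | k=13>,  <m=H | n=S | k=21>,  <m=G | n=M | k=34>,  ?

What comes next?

M: M, L, K, J, I, H, G → F (letters move back 1 place in the alphabet).
N: repeats S → M → L → XL → XS, so S, M, L, XL, XS, S, M → L.
K: 2, 3, 5, 8, 13, 21, 34 → 55 (each term is the sum of the two before it).
Putting it together: <m=F | n=L | k=55>.

<m=F | n=L | k=55>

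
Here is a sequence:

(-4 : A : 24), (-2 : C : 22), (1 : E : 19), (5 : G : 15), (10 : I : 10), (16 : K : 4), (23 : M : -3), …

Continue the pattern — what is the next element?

First part: -4, -2, 1, 5, 10, 16, 23 → 31 (differences are 2, 3, 4, … (increasing by 1 each time)).
For the letter, letters move forward 2 places in the alphabet: A, C, E, G, I, K, M → O.
Third part: together with the first part always sums to 20; 24, 22, 19, 15, 10, 4, -3 → -11.
Putting it together: (31 : O : -11).

(31 : O : -11)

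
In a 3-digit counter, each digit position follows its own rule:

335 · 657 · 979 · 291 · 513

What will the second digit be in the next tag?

For the second digit, +2 each step, mod 10: 3, 5, 7, 9, 1 → 3.

3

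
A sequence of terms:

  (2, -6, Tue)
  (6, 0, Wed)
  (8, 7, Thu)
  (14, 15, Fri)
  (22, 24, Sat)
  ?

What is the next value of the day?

Sun

Day: runs through the weekdays Mon→Sun; Tue, Wed, Thu, Fri, Sat → Sun.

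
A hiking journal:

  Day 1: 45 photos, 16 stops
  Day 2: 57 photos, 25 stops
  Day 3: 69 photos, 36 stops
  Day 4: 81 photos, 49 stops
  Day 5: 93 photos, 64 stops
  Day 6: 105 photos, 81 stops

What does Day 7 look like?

117 photos, 100 stops

Photos: +12 each step; 45, 57, 69, 81, 93, 105 → 117.
Stops: perfect squares: 4², 5², 6², …, so 16, 25, 36, 49, 64, 81 → 100.
Combining the parts gives 117 photos, 100 stops.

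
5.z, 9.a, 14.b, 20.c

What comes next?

First component: differences are 4, 5, 6, … (increasing by 1 each time); 5, 9, 14, 20 → 27.
Letter: letters move forward 1 place in the alphabet, wrapping Z→A, so z, a, b, c → d.
Combining the parts gives 27.d.

27.d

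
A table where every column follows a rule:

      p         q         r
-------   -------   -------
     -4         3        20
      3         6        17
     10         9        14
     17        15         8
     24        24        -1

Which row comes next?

31  39  -16

Column p: +7 each step, so -4, 3, 10, 17, 24 → 31.
Column q: each term is the sum of the two before it, so 3, 6, 9, 15, 24 → 39.
For the column r, together with the column q always sums to 23: 20, 17, 14, 8, -1 → -16.
Putting it together: 31  39  -16.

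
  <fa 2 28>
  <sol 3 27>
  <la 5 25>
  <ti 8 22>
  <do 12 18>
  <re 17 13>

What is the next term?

For the note, runs through the solfège scale do→ti: fa, sol, la, ti, do, re → mi.
Second part: differences are 1, 2, 3, … (increasing by 1 each time), so 2, 3, 5, 8, 12, 17 → 23.
Third part: together with the second part always sums to 30; 28, 27, 25, 22, 18, 13 → 7.
Putting it together: <mi 23 7>.

<mi 23 7>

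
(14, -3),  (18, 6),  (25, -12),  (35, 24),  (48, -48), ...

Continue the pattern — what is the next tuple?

For the first slot, differences are 4, 7, 10, … (increasing by 3 each time): 14, 18, 25, 35, 48 → 64.
Second slot — ×(-2) each step: -3, 6, -12, 24, -48 → 96.
So the next tuple is (64, 96).

(64, 96)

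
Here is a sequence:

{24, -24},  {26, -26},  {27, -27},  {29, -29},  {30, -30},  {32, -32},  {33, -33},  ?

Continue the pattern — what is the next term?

{35, -35}

First component: 24, 26, 27, 29, 30, 32, 33 → 35 (alternating steps +2, +1, +2, +1, …).
Second component goes -24, -26, -27, -29, -30, -32, -33 → -35 (always the negative of the first component).
Combining the parts gives {35, -35}.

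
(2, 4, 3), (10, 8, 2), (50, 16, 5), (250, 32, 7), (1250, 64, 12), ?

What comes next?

First part: 2, 10, 50, 250, 1250 → 6250 (×5 each step).
Second part: ×2 each step; 4, 8, 16, 32, 64 → 128.
For the third part, each term is the sum of the two before it: 3, 2, 5, 7, 12 → 19.
Combining the parts gives (6250, 128, 19).

(6250, 128, 19)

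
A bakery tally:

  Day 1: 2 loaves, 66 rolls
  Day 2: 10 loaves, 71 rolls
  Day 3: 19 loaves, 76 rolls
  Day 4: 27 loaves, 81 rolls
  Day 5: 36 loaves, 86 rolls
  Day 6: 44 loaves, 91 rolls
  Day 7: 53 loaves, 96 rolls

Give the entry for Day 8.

Loaves — alternating steps +8, +9, +8, +9, …: 2, 10, 19, 27, 36, 44, 53 → 61.
For the rolls, +5 each step: 66, 71, 76, 81, 86, 91, 96 → 101.
So the next row is 61 loaves, 101 rolls.

61 loaves, 101 rolls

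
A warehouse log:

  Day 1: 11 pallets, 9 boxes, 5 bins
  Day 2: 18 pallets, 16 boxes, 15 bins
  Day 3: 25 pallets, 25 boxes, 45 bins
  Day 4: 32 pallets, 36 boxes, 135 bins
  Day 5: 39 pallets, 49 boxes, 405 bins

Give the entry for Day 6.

46 pallets, 64 boxes, 1215 bins

Pallets — +7 each step: 11, 18, 25, 32, 39 → 46.
Boxes — perfect squares: 3², 4², 5², …: 9, 16, 25, 36, 49 → 64.
Bins: ×3 each step; 5, 15, 45, 135, 405 → 1215.
Combining the parts gives 46 pallets, 64 boxes, 1215 bins.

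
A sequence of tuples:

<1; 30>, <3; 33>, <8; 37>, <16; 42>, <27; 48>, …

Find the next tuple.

<41; 55>

For the first slot, differences are 2, 5, 8, … (increasing by 3 each time): 1, 3, 8, 16, 27 → 41.
Second slot: differences are 3, 4, 5, … (increasing by 1 each time); 30, 33, 37, 42, 48 → 55.
Combining the parts gives <41; 55>.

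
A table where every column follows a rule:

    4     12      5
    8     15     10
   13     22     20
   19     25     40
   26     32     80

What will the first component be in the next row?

For the first component, differences are 4, 5, 6, … (increasing by 1 each time): 4, 8, 13, 19, 26 → 34.

34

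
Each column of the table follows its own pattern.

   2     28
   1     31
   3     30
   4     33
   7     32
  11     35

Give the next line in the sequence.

First component goes 2, 1, 3, 4, 7, 11 → 18 (each term is the sum of the two before it).
Second component: alternating steps +3, −1, +3, −1, …; 28, 31, 30, 33, 32, 35 → 34.
Combining the parts gives 18  34.

18  34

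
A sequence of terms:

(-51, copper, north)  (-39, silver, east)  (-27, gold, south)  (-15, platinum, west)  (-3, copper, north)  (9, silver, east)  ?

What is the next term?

(21, gold, south)

For the first slot, +12 each step: -51, -39, -27, -15, -3, 9 → 21.
Metal: repeats copper → silver → gold → platinum, so copper, silver, gold, platinum, copper, silver → gold.
Direction: repeats north → east → south → west, so north, east, south, west, north, east → south.
Putting it together: (21, gold, south).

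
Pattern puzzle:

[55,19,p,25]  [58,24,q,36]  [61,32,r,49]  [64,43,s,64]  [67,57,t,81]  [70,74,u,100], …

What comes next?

First value — +3 each step: 55, 58, 61, 64, 67, 70 → 73.
Second value: 19, 24, 32, 43, 57, 74 → 94 (differences are 5, 8, 11, … (increasing by 3 each time)).
Letter goes p, q, r, s, t, u → v (letters move forward 1 place in the alphabet).
Fourth value: perfect squares: 5², 6², 7², …, so 25, 36, 49, 64, 81, 100 → 121.
So the next element is [73,94,v,121].

[73,94,v,121]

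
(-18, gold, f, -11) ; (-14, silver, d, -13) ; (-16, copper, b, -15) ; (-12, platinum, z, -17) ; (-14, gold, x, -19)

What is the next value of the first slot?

First slot: alternating steps +4, −2, +4, −2, …; -18, -14, -16, -12, -14 → -10.
For the metal, repeats gold → silver → copper → platinum: gold, silver, copper, platinum, gold → silver.
For the letter, letters move back 2 places in the alphabet, wrapping A→Z: f, d, b, z, x → v.
Fourth slot goes -11, -13, -15, -17, -19 → -21 (−2 each step).

-10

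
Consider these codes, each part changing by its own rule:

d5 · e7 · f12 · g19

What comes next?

h31

Letter: letters move forward 1 place in the alphabet; d, e, f, g → h.
Second component goes 5, 7, 12, 19 → 31 (each term is the sum of the two before it).
Combining the parts gives h31.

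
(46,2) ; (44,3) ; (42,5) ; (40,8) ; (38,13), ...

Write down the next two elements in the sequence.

(36,21), (34,34)

First coordinate: 46, 44, 42, 40, 38 → 36 → 34 (−2 each step).
Second coordinate: each term is the sum of the two before it, so 2, 3, 5, 8, 13 → 21 → 34.
So the next two elements are (36,21) and (34,34).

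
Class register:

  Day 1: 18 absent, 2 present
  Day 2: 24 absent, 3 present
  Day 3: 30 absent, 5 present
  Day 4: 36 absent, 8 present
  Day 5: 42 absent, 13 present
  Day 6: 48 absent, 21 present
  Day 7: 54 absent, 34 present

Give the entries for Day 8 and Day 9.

For the absent, +6 each step: 18, 24, 30, 36, 42, 48, 54 → 60 → 66.
Present goes 2, 3, 5, 8, 13, 21, 34 → 55 → 89 (each term is the sum of the two before it).
So the next two lines are 60 absent, 55 present and 66 absent, 89 present.

60 absent, 55 present; 66 absent, 89 present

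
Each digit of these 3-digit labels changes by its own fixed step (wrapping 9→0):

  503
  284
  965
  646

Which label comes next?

For the first digit, −3 each step, mod 10: 5, 2, 9, 6 → 3.
For the second digit, −2 each step, mod 10: 0, 8, 6, 4 → 2.
Third digit goes 3, 4, 5, 6 → 7 (+1 each step, mod 10).
Combining the parts gives 327.

327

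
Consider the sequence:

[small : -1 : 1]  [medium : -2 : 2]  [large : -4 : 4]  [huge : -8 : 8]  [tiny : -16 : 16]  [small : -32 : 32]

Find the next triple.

[medium : -64 : 64]

Size: repeats small → medium → large → huge → tiny; small, medium, large, huge, tiny, small → medium.
Second slot: ×2 each step, so -1, -2, -4, -8, -16, -32 → -64.
Third slot: always the negative of the second slot, so 1, 2, 4, 8, 16, 32 → 64.
So the next triple is [medium : -64 : 64].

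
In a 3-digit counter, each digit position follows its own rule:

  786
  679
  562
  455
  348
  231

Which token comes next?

First digit: −1 each step, mod 10; 7, 6, 5, 4, 3, 2 → 1.
Second digit — −1 each step, mod 10: 8, 7, 6, 5, 4, 3 → 2.
Third digit: 6, 9, 2, 5, 8, 1 → 4 (+3 each step, mod 10).
So the next token is 124.

124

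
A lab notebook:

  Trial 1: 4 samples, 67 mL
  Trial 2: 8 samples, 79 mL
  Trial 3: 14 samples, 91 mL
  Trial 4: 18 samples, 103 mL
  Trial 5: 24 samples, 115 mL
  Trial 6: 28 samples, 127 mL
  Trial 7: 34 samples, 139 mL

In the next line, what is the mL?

ML: +12 each step, so 67, 79, 91, 103, 115, 127, 139 → 151.

151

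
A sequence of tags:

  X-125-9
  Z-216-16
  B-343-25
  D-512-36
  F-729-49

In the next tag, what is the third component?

64

Third component: perfect squares: 3², 4², 5², …, so 9, 16, 25, 36, 49 → 64.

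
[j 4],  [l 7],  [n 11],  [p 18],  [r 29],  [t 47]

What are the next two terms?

Letter — letters move forward 2 places in the alphabet: j, l, n, p, r, t → v → x.
Second slot — each term is the sum of the two before it: 4, 7, 11, 18, 29, 47 → 76 → 123.
So the next two terms are [v 76] and [x 123].

[v 76], [x 123]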